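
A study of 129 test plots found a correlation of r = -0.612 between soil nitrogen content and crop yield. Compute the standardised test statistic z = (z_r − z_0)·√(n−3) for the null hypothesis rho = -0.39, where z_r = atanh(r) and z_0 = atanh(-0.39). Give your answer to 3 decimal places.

-3.371

z_r = atanh(-0.612) = -0.712113,  z_0 = atanh(-0.39) = -0.411800
SE = 1/√(n−3) = 1/√126 = 0.089087
z = (z_r − z_0)/SE = (-0.712113 − (-0.411800)) / 0.089087 = -0.300313 / 0.089087 = -3.371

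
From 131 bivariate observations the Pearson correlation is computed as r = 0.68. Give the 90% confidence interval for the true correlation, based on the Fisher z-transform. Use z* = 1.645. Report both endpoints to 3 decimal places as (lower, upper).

(0.594, 0.751)

Fisher z: z_r = atanh(r) = ½·ln((1+0.68)/(1−0.68)) = 0.829114
SE(z) = 1/√(n−3) = 1/√128 = 0.088388
90% ⇒ z* = 1.645; margin = 1.645·0.088388 = 0.145398
CI on z-scale: (0.683716, 0.974512)
Back-transform: tanh(0.683716) = 0.593930, tanh(0.974512) = 0.750680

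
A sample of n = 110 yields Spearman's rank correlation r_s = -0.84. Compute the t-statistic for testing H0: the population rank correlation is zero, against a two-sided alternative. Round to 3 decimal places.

-16.089

1 − r_s² = 1 − 0.7056 = 0.2944;  √(1−r_s²) = 0.542586
√(n−2) = √108 = 10.392305
t = r_s·√(n−2)/√(1−r_s²) = -0.84 · 10.392305 / 0.542586 = -16.089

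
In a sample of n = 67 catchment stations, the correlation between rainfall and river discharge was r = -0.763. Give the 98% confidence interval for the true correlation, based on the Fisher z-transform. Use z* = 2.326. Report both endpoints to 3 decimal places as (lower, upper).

z_r = atanh(-0.763) = -1.003356;  SE = 1/√(n−3) = 1/√64 = 0.125000
z-limits: -1.003356 ± 2.326·0.125000 = -1.003356 ± 0.290750 = [-1.294106, -0.712606]
ρ-limits: (tanh -1.294106, tanh -0.712606) = (-0.860, -0.612)

(-0.860, -0.612)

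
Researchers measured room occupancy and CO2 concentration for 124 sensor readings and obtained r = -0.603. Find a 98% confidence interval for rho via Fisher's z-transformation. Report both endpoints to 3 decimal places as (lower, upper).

z_r = atanh(-0.603) = -0.697848;  SE = 1/√(n−3) = 1/√121 = 0.090909
z-limits: -0.697848 ± 2.326·0.090909 = -0.697848 ± 0.211454 = [-0.909302, -0.486394]
ρ-limits: (tanh -0.909302, tanh -0.486394) = (-0.721, -0.451)

(-0.721, -0.451)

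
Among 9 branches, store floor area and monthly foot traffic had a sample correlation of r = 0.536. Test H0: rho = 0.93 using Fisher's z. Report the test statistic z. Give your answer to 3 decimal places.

z_r = atanh(0.536) = 0.598526,  z_0 = atanh(0.93) = 1.658390
SE = 1/√(n−3) = 1/√6 = 0.408248
z = (z_r − z_0)/SE = (0.598526 − 1.658390) / 0.408248 = -1.059864 / 0.408248 = -2.596

-2.596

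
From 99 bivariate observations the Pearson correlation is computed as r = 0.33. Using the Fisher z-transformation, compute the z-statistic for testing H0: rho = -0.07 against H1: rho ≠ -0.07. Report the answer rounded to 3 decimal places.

4.046

Fisher z: atanh(0.33) = 0.342828, atanh(-0.07) = -0.070115
z = (z_r − z_0)·√(n−3) = (0.342828 − (-0.070115))·√96 = 0.412943 · 9.797959 = 4.046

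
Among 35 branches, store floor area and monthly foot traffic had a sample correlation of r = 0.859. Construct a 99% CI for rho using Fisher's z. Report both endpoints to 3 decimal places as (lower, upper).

(0.683, 0.941)

Fisher z: z_r = atanh(r) = ½·ln((1+0.859)/(1−0.859)) = 1.289517
SE(z) = 1/√(n−3) = 1/√32 = 0.176777
99% ⇒ z* = 2.576; margin = 2.576·0.176777 = 0.455378
CI on z-scale: (0.834139, 1.744895)
Back-transform: tanh(0.834139) = 0.682692, tanh(1.744895) = 0.940792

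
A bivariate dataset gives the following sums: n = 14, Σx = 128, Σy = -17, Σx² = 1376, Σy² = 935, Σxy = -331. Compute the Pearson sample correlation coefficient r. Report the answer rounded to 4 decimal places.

-0.4048

S_xy = nΣxy − ΣxΣy = 14·(-331) − 128·(-17) = -4634 − (-2176) = -2458
S_xx = nΣx² − (Σx)² = 14·1376 − 128² = 19264 − 16384 = 2880
S_yy = nΣy² − (Σy)² = 14·935 − (-17)² = 13090 − 289 = 12801
r = S_xy / √(S_xx·S_yy) = -2458 / √(2880·12801) = -2458 / √36866880 = -2458 / 6071.8103 = -0.4048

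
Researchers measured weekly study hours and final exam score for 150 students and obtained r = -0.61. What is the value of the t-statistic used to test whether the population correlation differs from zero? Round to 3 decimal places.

-9.365

1 − r² = 1 − 0.3721 = 0.6279;  √(1−r²) = 0.792401
√(n−2) = √148 = 12.165525
t = r·√(n−2)/√(1−r²) = -0.61 · 12.165525 / 0.792401 = -9.365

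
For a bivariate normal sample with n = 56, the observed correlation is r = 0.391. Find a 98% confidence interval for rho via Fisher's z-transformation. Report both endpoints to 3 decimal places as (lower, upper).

(0.093, 0.625)

z_r = atanh(0.391) = 0.412980;  SE = 1/√(n−3) = 1/√53 = 0.137361
z-limits: 0.412980 ± 2.326·0.137361 = 0.412980 ± 0.319502 = [0.093478, 0.732482]
ρ-limits: (tanh 0.093478, tanh 0.732482) = (0.093, 0.625)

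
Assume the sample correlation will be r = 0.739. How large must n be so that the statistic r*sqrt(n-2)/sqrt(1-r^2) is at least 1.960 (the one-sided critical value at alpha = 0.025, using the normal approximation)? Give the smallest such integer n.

r√(n−2)/√(1−r²) ≥ 1.960  ⇔  n−2 ≥ (1.960)²·(1−r²)/r²
(1−r²)/r² = (1−0.546121)/0.546121 = 0.8311
n ≥ 2 + 3.8416·0.8311 = 2 + 3.1928 = 5.1928
⌈5.1928⌉ = 6

6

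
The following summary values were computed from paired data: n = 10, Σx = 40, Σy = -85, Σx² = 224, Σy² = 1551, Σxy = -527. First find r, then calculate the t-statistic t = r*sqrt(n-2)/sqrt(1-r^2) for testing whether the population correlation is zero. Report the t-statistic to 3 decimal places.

Numerator: nΣxy − (Σx)(Σy) = 10·(-527) − (40)(-85) = -1870
Denominator: √[(nΣx²−(Σx)²)(nΣy²−(Σy)²)]
  nΣx²−(Σx)² = 10·224 − 1600 = 640;  nΣy²−(Σy)² = 10·1551 − 7225 = 8285
  √(640·8285) = √5302400 = 2302.6941
r = -1870 / 2302.6941 = -0.8121
t = r·√(n−2)/√(1−r²) = -0.8121·√8 / √(1−0.659506) = -2.296966 / 0.583519 = -3.936

-3.936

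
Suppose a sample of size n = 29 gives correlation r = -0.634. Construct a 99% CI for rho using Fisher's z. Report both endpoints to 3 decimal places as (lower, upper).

z_r = atanh(-0.634) = -0.748076;  SE = 1/√(n−3) = 1/√26 = 0.196116
z-limits: -0.748076 ± 2.576·0.196116 = -0.748076 ± 0.505195 = [-1.253271, -0.242881]
ρ-limits: (tanh -1.253271, tanh -0.242881) = (-0.849, -0.238)

(-0.849, -0.238)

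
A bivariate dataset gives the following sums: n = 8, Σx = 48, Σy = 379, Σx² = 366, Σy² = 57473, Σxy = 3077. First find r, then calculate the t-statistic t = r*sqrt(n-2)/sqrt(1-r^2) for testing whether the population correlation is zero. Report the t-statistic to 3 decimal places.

1.260

S_xy = nΣxy − ΣxΣy = 8·3077 − 48·379 = 24616 − 18192 = 6424
S_xx = nΣx² − (Σx)² = 8·366 − 48² = 2928 − 2304 = 624
S_yy = nΣy² − (Σy)² = 8·57473 − 379² = 459784 − 143641 = 316143
r = S_xy / √(S_xx·S_yy) = 6424 / √(624·316143) = 6424 / √197273232 = 6424 / 14045.3990 = 0.4574
t = r·√(n−2)/√(1−r²) = 0.4574·√6 / √(1−0.209215) = 1.120397 / 0.889261 = 1.260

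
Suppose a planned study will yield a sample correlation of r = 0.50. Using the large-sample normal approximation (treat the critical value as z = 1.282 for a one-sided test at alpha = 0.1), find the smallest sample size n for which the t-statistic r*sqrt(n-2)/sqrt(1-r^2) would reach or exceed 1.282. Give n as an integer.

7

r√(n−2)/√(1−r²) ≥ 1.282  ⇔  n−2 ≥ (1.282)²·(1−r²)/r²
(1−r²)/r² = (1−0.2500)/0.2500 = 3.0000
n ≥ 2 + 1.643524·3.0000 = 2 + 4.9306 = 6.9306
⌈6.9306⌉ = 7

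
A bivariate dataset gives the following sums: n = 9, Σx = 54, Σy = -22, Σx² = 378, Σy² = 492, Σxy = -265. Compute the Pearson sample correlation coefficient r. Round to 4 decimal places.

-0.8646

Numerator: nΣxy − (Σx)(Σy) = 9·(-265) − (54)(-22) = -1197
Denominator: √[(nΣx²−(Σx)²)(nΣy²−(Σy)²)]
  nΣx²−(Σx)² = 9·378 − 2916 = 486;  nΣy²−(Σy)² = 9·492 − 484 = 3944
  √(486·3944) = √1916784 = 1384.4797
r = -1197 / 1384.4797 = -0.8646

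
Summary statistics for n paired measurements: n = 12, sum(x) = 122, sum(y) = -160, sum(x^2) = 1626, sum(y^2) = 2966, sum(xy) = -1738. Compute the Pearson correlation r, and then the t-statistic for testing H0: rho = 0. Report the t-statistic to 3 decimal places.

-0.634

S_xy = nΣxy − ΣxΣy = 12·(-1738) − 122·(-160) = -20856 − (-19520) = -1336
S_xx = nΣx² − (Σx)² = 12·1626 − 122² = 19512 − 14884 = 4628
S_yy = nΣy² − (Σy)² = 12·2966 − (-160)² = 35592 − 25600 = 9992
r = S_xy / √(S_xx·S_yy) = -1336 / √(4628·9992) = -1336 / √46242976 = -1336 / 6800.2188 = -0.1965
t = r·√(n−2)/√(1−r²) = -0.1965·√10 / √(1−0.038612) = -0.621388 / 0.980504 = -0.634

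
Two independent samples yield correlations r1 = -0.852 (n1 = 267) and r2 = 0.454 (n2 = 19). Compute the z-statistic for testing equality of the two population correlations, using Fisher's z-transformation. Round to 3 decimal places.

-6.809

Fisher z-transforms: z1 = atanh(-0.852) = -1.263405, z2 = atanh(0.454) = 0.489727; difference d = -1.753132
Var(d) = 1/264 + 1/16 = 0.0037879 + 0.0625000 = 0.0662879
z = d/√Var(d) = -1.753132 / √0.0662879 = -1.753132 / 0.257464 = -6.809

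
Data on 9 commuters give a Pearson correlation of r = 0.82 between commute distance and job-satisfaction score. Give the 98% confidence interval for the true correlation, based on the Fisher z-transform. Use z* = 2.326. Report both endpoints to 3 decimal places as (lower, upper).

(0.204, 0.971)

z_r = atanh(0.82) = 1.156817;  SE = 1/√(n−3) = 1/√6 = 0.408248
z-limits: 1.156817 ± 2.326·0.408248 = 1.156817 ± 0.949585 = [0.207232, 2.106402]
ρ-limits: (tanh 0.207232, tanh 2.106402) = (0.204, 0.971)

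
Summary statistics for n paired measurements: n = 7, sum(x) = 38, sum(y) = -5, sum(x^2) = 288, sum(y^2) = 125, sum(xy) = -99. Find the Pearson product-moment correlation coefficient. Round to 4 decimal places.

Numerator: nΣxy − (Σx)(Σy) = 7·(-99) − (38)(-5) = -503
Denominator: √[(nΣx²−(Σx)²)(nΣy²−(Σy)²)]
  nΣx²−(Σx)² = 7·288 − 1444 = 572;  nΣy²−(Σy)² = 7·125 − 25 = 850
  √(572·850) = √486200 = 697.2804
r = -503 / 697.2804 = -0.7214

-0.7214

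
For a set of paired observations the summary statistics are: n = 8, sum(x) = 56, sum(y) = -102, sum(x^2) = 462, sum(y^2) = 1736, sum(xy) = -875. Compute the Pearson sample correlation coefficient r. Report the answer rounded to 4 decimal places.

Numerator: nΣxy − (Σx)(Σy) = 8·(-875) − (56)(-102) = -1288
Denominator: √[(nΣx²−(Σx)²)(nΣy²−(Σy)²)]
  nΣx²−(Σx)² = 8·462 − 3136 = 560;  nΣy²−(Σy)² = 8·1736 − 10404 = 3484
  √(560·3484) = √1951040 = 1396.7963
r = -1288 / 1396.7963 = -0.9221

-0.9221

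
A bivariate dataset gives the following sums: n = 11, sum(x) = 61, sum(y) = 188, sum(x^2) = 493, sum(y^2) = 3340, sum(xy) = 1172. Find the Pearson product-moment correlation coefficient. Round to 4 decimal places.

0.9238

S_xy = nΣxy − ΣxΣy = 11·1172 − 61·188 = 12892 − 11468 = 1424
S_xx = nΣx² − (Σx)² = 11·493 − 61² = 5423 − 3721 = 1702
S_yy = nΣy² − (Σy)² = 11·3340 − 188² = 36740 − 35344 = 1396
r = S_xy / √(S_xx·S_yy) = 1424 / √(1702·1396) = 1424 / √2375992 = 1424 / 1541.4253 = 0.9238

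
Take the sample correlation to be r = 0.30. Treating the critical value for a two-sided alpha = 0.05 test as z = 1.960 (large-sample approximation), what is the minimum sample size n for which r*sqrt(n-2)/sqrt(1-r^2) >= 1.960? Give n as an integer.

Need r·√(n−2)/√(1−r²) ≥ 1.960
√(n−2) ≥ 1.960·√(1−0.0900) / 0.30 = 1.960·0.953939 / 0.30 = 6.2324
n−2 ≥ 38.8428  ⇒  n ≥ 40.8428
Smallest integer n = 41

41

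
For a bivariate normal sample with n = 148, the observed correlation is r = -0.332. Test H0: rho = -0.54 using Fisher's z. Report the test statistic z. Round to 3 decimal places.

Fisher z: atanh(-0.332) = -0.345074, atanh(-0.54) = -0.604156
z = (z_r − z_0)·√(n−3) = (-0.345074 − (-0.604156))·√145 = 0.259082 · 12.041595 = 3.120

3.120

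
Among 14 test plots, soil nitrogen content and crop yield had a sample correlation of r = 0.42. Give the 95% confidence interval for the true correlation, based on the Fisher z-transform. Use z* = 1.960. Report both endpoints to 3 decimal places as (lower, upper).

(-0.142, 0.777)

z_r = atanh(0.42) = 0.447692;  SE = 1/√(n−3) = 1/√11 = 0.301511
z-limits: 0.447692 ± 1.960·0.301511 = 0.447692 ± 0.590962 = [-0.143270, 1.038654]
ρ-limits: (tanh -0.143270, tanh 1.038654) = (-0.142, 0.777)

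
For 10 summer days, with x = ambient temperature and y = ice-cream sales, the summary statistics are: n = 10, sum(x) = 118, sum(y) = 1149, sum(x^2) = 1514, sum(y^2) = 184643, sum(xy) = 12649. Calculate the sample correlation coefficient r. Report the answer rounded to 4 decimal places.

-0.3594

Numerator: nΣxy − (Σx)(Σy) = 10·12649 − (118)(1149) = -9092
Denominator: √[(nΣx²−(Σx)²)(nΣy²−(Σy)²)]
  nΣx²−(Σx)² = 10·1514 − 13924 = 1216;  nΣy²−(Σy)² = 10·184643 − 1320201 = 526229
  √(1216·526229) = √639894464 = 25296.1354
r = -9092 / 25296.1354 = -0.3594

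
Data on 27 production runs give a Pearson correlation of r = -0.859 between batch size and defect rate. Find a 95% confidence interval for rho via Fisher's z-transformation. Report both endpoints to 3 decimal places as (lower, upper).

z_r = atanh(-0.859) = -1.289517;  SE = 1/√(n−3) = 1/√24 = 0.204124
z-limits: -1.289517 ± 1.960·0.204124 = -1.289517 ± 0.400083 = [-1.689600, -0.889434]
ρ-limits: (tanh -1.689600, tanh -0.889434) = (-0.934, -0.711)

(-0.934, -0.711)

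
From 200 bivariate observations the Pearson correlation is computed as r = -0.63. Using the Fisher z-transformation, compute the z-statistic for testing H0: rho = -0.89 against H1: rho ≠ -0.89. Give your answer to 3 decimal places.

z_r = atanh(-0.63) = -0.741416,  z_0 = atanh(-0.89) = -1.421926
SE = 1/√(n−3) = 1/√197 = 0.071247
z = (z_r − z_0)/SE = (-0.741416 − (-1.421926)) / 0.071247 = 0.680510 / 0.071247 = 9.551

9.551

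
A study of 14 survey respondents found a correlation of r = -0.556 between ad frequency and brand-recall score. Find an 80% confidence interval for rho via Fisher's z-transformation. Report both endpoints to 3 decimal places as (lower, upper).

(-0.767, -0.236)

z_r = atanh(-0.556) = -0.627025;  SE = 1/√(n−3) = 1/√11 = 0.301511
z-limits: -0.627025 ± 1.282·0.301511 = -0.627025 ± 0.386537 = [-1.013562, -0.240488]
ρ-limits: (tanh -1.013562, tanh -0.240488) = (-0.767, -0.236)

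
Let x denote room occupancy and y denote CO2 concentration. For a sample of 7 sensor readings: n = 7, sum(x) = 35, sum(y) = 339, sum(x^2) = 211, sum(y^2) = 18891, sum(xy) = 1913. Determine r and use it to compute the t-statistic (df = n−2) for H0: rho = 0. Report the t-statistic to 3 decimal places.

S_xy = nΣxy − ΣxΣy = 7·1913 − 35·339 = 13391 − 11865 = 1526
S_xx = nΣx² − (Σx)² = 7·211 − 35² = 1477 − 1225 = 252
S_yy = nΣy² − (Σy)² = 7·18891 − 339² = 132237 − 114921 = 17316
r = S_xy / √(S_xx·S_yy) = 1526 / √(252·17316) = 1526 / √4363632 = 1526 / 2088.9308 = 0.7305
t = r·√(n−2)/√(1−r²) = 0.7305·√5 / √(1−0.533630) = 1.633448 / 0.682913 = 2.392

2.392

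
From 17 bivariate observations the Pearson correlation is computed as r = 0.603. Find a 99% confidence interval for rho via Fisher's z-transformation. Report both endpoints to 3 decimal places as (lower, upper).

Fisher z: z_r = atanh(r) = ½·ln((1+0.603)/(1−0.603)) = 0.697848
SE(z) = 1/√(n−3) = 1/√14 = 0.267261
99% ⇒ z* = 2.576; margin = 2.576·0.267261 = 0.688464
CI on z-scale: (0.009384, 1.386312)
Back-transform: tanh(0.009384) = 0.009384, tanh(1.386312) = 0.882357

(0.009, 0.882)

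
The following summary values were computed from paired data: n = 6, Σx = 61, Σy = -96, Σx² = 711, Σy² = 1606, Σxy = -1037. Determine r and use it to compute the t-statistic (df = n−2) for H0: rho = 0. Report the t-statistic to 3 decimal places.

-2.376

Numerator: nΣxy − (Σx)(Σy) = 6·(-1037) − (61)(-96) = -366
Denominator: √[(nΣx²−(Σx)²)(nΣy²−(Σy)²)]
  nΣx²−(Σx)² = 6·711 − 3721 = 545;  nΣy²−(Σy)² = 6·1606 − 9216 = 420
  √(545·420) = √228900 = 478.4349
r = -366 / 478.4349 = -0.7650
t = r·√(n−2)/√(1−r²) = -0.7650·√4 / √(1−0.585225) = -1.530000 / 0.644030 = -2.376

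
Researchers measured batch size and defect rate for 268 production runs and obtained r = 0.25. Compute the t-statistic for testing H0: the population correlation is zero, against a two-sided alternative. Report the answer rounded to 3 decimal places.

t = r·√(n−2) / √(1−r²) with r = 0.25, n = 268
  = 0.25·√266 / √(1 − 0.0625)
  = 0.25·16.309506 / 0.968246
  = 4.077376 / 0.968246 = 4.211

4.211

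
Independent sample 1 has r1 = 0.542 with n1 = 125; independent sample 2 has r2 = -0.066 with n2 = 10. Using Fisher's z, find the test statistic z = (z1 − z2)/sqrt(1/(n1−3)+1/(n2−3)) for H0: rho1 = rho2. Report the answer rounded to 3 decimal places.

Fisher z-transforms: z1 = atanh(0.542) = 0.606983, z2 = atanh(-0.066) = -0.066096; difference d = 0.673079
Var(d) = 1/122 + 1/7 = 0.0081967 + 0.1428571 = 0.1510538
z = d/√Var(d) = 0.673079 / √0.1510538 = 0.673079 / 0.388656 = 1.732

1.732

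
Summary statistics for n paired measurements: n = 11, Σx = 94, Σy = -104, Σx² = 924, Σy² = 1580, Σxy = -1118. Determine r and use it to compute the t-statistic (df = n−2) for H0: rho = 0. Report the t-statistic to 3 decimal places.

-4.929

S_xy = nΣxy − ΣxΣy = 11·(-1118) − 94·(-104) = -12298 − (-9776) = -2522
S_xx = nΣx² − (Σx)² = 11·924 − 94² = 10164 − 8836 = 1328
S_yy = nΣy² − (Σy)² = 11·1580 − (-104)² = 17380 − 10816 = 6564
r = S_xy / √(S_xx·S_yy) = -2522 / √(1328·6564) = -2522 / √8716992 = -2522 / 2952.4552 = -0.8542
t = r·√(n−2)/√(1−r²) = -0.8542·√9 / √(1−0.729658) = -2.562600 / 0.519944 = -4.929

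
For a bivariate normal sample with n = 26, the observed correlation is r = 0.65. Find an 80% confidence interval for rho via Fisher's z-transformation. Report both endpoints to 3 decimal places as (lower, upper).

(0.468, 0.779)

z_r = atanh(0.65) = 0.775299;  SE = 1/√(n−3) = 1/√23 = 0.208514
z-limits: 0.775299 ± 1.282·0.208514 = 0.775299 ± 0.267315 = [0.507984, 1.042614]
ρ-limits: (tanh 0.507984, tanh 1.042614) = (0.468, 0.779)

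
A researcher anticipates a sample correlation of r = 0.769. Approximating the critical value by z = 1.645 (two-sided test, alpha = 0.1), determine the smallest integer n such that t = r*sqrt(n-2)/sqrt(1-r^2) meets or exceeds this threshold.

4

r√(n−2)/√(1−r²) ≥ 1.645  ⇔  n−2 ≥ (1.645)²·(1−r²)/r²
(1−r²)/r² = (1−0.591361)/0.591361 = 0.6910
n ≥ 2 + 2.706025·0.6910 = 2 + 1.8699 = 3.8699
⌈3.8699⌉ = 4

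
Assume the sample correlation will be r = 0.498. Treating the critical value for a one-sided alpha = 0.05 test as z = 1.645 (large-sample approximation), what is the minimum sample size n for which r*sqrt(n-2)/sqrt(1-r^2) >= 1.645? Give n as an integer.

11

Need r·√(n−2)/√(1−r²) ≥ 1.645
√(n−2) ≥ 1.645·√(1−0.248004) / 0.498 = 1.645·0.867177 / 0.498 = 2.8645
n−2 ≥ 8.2054  ⇒  n ≥ 10.2054
Smallest integer n = 11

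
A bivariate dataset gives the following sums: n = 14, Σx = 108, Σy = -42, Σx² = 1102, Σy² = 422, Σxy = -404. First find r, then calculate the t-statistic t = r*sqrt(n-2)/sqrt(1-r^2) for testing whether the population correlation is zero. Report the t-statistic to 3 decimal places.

-1.024

S_xy = nΣxy − ΣxΣy = 14·(-404) − 108·(-42) = -5656 − (-4536) = -1120
S_xx = nΣx² − (Σx)² = 14·1102 − 108² = 15428 − 11664 = 3764
S_yy = nΣy² − (Σy)² = 14·422 − (-42)² = 5908 − 1764 = 4144
r = S_xy / √(S_xx·S_yy) = -1120 / √(3764·4144) = -1120 / √15598016 = -1120 / 3949.4324 = -0.2836
t = r·√(n−2)/√(1−r²) = -0.2836·√12 / √(1−0.080429) = -0.982419 / 0.958943 = -1.024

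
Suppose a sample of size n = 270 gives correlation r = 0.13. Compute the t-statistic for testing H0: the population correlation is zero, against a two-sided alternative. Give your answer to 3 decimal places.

2.146

t = r·√(n−2) / √(1−r²) with r = 0.13, n = 270
  = 0.13·√268 / √(1 − 0.0169)
  = 0.13·16.370706 / 0.991514
  = 2.128192 / 0.991514 = 2.146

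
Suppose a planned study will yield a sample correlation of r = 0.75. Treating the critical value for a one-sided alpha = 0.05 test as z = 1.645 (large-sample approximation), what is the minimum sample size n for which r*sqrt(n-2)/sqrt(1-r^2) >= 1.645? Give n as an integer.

r√(n−2)/√(1−r²) ≥ 1.645  ⇔  n−2 ≥ (1.645)²·(1−r²)/r²
(1−r²)/r² = (1−0.5625)/0.5625 = 0.7778
n ≥ 2 + 2.706025·0.7778 = 2 + 2.1047 = 4.1047
⌈4.1047⌉ = 5

5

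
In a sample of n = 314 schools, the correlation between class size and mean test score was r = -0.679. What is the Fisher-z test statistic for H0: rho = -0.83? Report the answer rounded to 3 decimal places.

Fisher z: atanh(-0.679) = -0.827256, atanh(-0.83) = -1.188136
z = (z_r − z_0)·√(n−3) = (-0.827256 − (-1.188136))·√311 = 0.360880 · 17.635192 = 6.364

6.364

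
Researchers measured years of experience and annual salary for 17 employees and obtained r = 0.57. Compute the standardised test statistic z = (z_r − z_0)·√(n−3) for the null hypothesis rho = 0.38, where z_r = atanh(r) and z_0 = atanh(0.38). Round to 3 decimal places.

z_r = atanh(0.57) = 0.647523,  z_0 = atanh(0.38) = 0.400060
SE = 1/√(n−3) = 1/√14 = 0.267261
z = (z_r − z_0)/SE = (0.647523 − 0.400060) / 0.267261 = 0.247463 / 0.267261 = 0.926

0.926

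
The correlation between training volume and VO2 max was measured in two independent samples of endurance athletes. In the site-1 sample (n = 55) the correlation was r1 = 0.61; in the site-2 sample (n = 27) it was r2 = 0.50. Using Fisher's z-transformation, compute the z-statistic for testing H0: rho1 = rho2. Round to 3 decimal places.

0.647

z1 = atanh(0.61) = 0.708921,  z2 = atanh(0.50) = 0.549306
SE = √(1/(n1−3) + 1/(n2−3)) = √(1/52 + 1/24) = √(0.0192308 + 0.0416667) = √0.0608975 = 0.246774
z = (z1 − z2)/SE = (0.708921 − 0.549306) / 0.246774 = 0.159615 / 0.246774 = 0.647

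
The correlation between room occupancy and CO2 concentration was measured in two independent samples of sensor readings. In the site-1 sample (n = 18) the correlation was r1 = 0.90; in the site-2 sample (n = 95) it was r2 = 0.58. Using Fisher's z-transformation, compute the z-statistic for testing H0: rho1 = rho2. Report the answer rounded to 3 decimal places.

Fisher z-transforms: z1 = atanh(0.90) = 1.472219, z2 = atanh(0.58) = 0.662463; difference d = 0.809756
Var(d) = 1/15 + 1/92 = 0.0666667 + 0.0108696 = 0.0775363
z = d/√Var(d) = 0.809756 / √0.0775363 = 0.809756 / 0.278453 = 2.908

2.908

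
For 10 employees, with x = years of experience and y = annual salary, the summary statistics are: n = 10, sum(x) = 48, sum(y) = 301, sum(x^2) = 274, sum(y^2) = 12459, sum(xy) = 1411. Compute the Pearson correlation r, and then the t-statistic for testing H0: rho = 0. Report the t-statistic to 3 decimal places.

-0.249

S_xy = nΣxy − ΣxΣy = 10·1411 − 48·301 = 14110 − 14448 = -338
S_xx = nΣx² − (Σx)² = 10·274 − 48² = 2740 − 2304 = 436
S_yy = nΣy² − (Σy)² = 10·12459 − 301² = 124590 − 90601 = 33989
r = S_xy / √(S_xx·S_yy) = -338 / √(436·33989) = -338 / √14819204 = -338 / 3849.5719 = -0.0878
t = r·√(n−2)/√(1−r²) = -0.0878·√8 / √(1−0.007709) = -0.248336 / 0.996138 = -0.249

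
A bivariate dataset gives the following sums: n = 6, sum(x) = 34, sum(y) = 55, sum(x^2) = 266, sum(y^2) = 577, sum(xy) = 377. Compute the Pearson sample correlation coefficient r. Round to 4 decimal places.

Numerator: nΣxy − (Σx)(Σy) = 6·377 − (34)(55) = 392
Denominator: √[(nΣx²−(Σx)²)(nΣy²−(Σy)²)]
  nΣx²−(Σx)² = 6·266 − 1156 = 440;  nΣy²−(Σy)² = 6·577 − 3025 = 437
  √(440·437) = √192280 = 438.4974
r = 392 / 438.4974 = 0.8940

0.8940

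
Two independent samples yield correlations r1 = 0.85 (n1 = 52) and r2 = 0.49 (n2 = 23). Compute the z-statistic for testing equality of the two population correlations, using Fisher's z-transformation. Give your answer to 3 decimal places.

Fisher z-transforms: z1 = atanh(0.85) = 1.256153, z2 = atanh(0.49) = 0.536060; difference d = 0.720093
Var(d) = 1/49 + 1/20 = 0.0204082 + 0.0500000 = 0.0704082
z = d/√Var(d) = 0.720093 / √0.0704082 = 0.720093 / 0.265345 = 2.714

2.714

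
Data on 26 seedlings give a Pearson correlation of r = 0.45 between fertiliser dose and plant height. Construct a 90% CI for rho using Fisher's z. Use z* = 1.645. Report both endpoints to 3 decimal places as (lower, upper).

z_r = atanh(0.45) = 0.484700;  SE = 1/√(n−3) = 1/√23 = 0.208514
z-limits: 0.484700 ± 1.645·0.208514 = 0.484700 ± 0.343006 = [0.141694, 0.827706]
ρ-limits: (tanh 0.141694, tanh 0.827706) = (0.141, 0.679)

(0.141, 0.679)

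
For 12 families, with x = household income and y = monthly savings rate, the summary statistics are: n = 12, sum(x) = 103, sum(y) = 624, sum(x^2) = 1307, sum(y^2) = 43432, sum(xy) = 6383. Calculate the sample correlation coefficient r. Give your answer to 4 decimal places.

0.4765

Numerator: nΣxy − (Σx)(Σy) = 12·6383 − (103)(624) = 12324
Denominator: √[(nΣx²−(Σx)²)(nΣy²−(Σy)²)]
  nΣx²−(Σx)² = 12·1307 − 10609 = 5075;  nΣy²−(Σy)² = 12·43432 − 389376 = 131808
  √(5075·131808) = √668925600 = 25863.5960
r = 12324 / 25863.5960 = 0.4765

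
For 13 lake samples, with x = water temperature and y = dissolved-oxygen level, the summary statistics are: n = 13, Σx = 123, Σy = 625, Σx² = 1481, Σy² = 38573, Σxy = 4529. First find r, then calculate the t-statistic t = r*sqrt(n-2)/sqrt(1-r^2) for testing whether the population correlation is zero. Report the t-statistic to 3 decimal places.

-5.174

Numerator: nΣxy − (Σx)(Σy) = 13·4529 − (123)(625) = -17998
Denominator: √[(nΣx²−(Σx)²)(nΣy²−(Σy)²)]
  nΣx²−(Σx)² = 13·1481 − 15129 = 4124;  nΣy²−(Σy)² = 13·38573 − 390625 = 110824
  √(4124·110824) = √457038176 = 21378.4512
r = -17998 / 21378.4512 = -0.8419
t = r·√(n−2)/√(1−r²) = -0.8419·√11 / √(1−0.708796) = -2.792266 / 0.539633 = -5.174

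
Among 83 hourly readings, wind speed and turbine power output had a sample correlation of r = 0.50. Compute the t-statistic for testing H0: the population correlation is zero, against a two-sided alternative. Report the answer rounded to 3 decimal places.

5.196

t = r·√(n−2) / √(1−r²) with r = 0.50, n = 83
  = 0.50·√81 / √(1 − 0.2500)
  = 0.50·9.000000 / 0.866025
  = 4.500000 / 0.866025 = 5.196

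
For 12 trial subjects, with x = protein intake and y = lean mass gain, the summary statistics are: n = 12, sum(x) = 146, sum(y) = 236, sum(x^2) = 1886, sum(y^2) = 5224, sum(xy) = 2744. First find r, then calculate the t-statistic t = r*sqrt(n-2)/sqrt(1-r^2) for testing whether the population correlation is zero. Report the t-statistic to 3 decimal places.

Numerator: nΣxy − (Σx)(Σy) = 12·2744 − (146)(236) = -1528
Denominator: √[(nΣx²−(Σx)²)(nΣy²−(Σy)²)]
  nΣx²−(Σx)² = 12·1886 − 21316 = 1316;  nΣy²−(Σy)² = 12·5224 − 55696 = 6992
  √(1316·6992) = √9201472 = 3033.3928
r = -1528 / 3033.3928 = -0.5037
t = r·√(n−2)/√(1−r²) = -0.5037·√10 / √(1−0.253714) = -1.592839 / 0.863878 = -1.844

-1.844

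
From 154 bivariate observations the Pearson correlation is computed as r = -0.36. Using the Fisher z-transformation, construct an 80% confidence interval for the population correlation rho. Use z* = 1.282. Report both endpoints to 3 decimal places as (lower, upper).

(-0.447, -0.266)

z_r = atanh(-0.36) = -0.376886;  SE = 1/√(n−3) = 1/√151 = 0.081379
z-limits: -0.376886 ± 1.282·0.081379 = -0.376886 ± 0.104328 = [-0.481214, -0.272558]
ρ-limits: (tanh -0.481214, tanh -0.272558) = (-0.447, -0.266)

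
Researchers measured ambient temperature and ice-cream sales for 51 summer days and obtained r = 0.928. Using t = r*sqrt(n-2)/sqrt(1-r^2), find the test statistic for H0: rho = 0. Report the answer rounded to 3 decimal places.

17.435

1 − r² = 1 − 0.861184 = 0.138816;  √(1−r²) = 0.372580
√(n−2) = √49 = 7.000000
t = r·√(n−2)/√(1−r²) = 0.928 · 7.000000 / 0.372580 = 17.435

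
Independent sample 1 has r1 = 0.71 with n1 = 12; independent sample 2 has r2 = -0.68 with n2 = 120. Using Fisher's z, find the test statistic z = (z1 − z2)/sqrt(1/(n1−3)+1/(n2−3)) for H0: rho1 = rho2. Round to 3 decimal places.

Fisher z-transforms: z1 = atanh(0.71) = 0.887184, z2 = atanh(-0.68) = -0.829114; difference d = 1.716298
Var(d) = 1/9 + 1/117 = 0.1111111 + 0.0085470 = 0.1196581
z = d/√Var(d) = 1.716298 / √0.1196581 = 1.716298 / 0.345916 = 4.962

4.962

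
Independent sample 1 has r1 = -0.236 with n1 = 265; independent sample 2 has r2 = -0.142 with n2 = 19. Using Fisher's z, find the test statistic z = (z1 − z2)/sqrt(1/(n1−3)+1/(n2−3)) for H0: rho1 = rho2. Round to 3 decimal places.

-0.379

Fisher z-transforms: z1 = atanh(-0.236) = -0.240534, z2 = atanh(-0.142) = -0.142966; difference d = -0.097568
Var(d) = 1/262 + 1/16 = 0.0038168 + 0.0625000 = 0.0663168
z = d/√Var(d) = -0.097568 / √0.0663168 = -0.097568 / 0.257520 = -0.379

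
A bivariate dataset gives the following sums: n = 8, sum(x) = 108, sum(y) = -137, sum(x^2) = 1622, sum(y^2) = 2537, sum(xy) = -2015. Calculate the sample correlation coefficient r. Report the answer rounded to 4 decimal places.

S_xy = nΣxy − ΣxΣy = 8·(-2015) − 108·(-137) = -16120 − (-14796) = -1324
S_xx = nΣx² − (Σx)² = 8·1622 − 108² = 12976 − 11664 = 1312
S_yy = nΣy² − (Σy)² = 8·2537 − (-137)² = 20296 − 18769 = 1527
r = S_xy / √(S_xx·S_yy) = -1324 / √(1312·1527) = -1324 / √2003424 = -1324 / 1415.4236 = -0.9354

-0.9354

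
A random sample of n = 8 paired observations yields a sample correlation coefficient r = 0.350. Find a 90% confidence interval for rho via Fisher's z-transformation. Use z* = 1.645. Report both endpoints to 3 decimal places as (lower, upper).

Fisher z: z_r = atanh(r) = ½·ln((1+0.350)/(1−0.350)) = 0.365444
SE(z) = 1/√(n−3) = 1/√5 = 0.447214
90% ⇒ z* = 1.645; margin = 1.645·0.447214 = 0.735667
CI on z-scale: (-0.370223, 1.101111)
Back-transform: tanh(-0.370223) = -0.354187, tanh(1.101111) = 0.800898

(-0.354, 0.801)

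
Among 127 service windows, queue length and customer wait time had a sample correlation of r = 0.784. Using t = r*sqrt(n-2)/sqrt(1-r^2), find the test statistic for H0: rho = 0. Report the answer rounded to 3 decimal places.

1 − r² = 1 − 0.614656 = 0.385344;  √(1−r²) = 0.620761
√(n−2) = √125 = 11.180340
t = r·√(n−2)/√(1−r²) = 0.784 · 11.180340 / 0.620761 = 14.120

14.120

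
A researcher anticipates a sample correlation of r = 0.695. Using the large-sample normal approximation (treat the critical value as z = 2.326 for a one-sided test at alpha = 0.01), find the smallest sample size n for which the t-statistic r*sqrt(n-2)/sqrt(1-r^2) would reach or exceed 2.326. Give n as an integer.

r√(n−2)/√(1−r²) ≥ 2.326  ⇔  n−2 ≥ (2.326)²·(1−r²)/r²
(1−r²)/r² = (1−0.483025)/0.483025 = 1.0703
n ≥ 2 + 5.410276·1.0703 = 2 + 5.7906 = 7.7906
⌈7.7906⌉ = 8

8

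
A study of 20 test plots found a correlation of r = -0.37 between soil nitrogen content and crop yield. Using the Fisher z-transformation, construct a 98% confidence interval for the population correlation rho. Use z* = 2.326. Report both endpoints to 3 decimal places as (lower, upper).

(-0.741, 0.174)

z_r = atanh(-0.37) = -0.388423;  SE = 1/√(n−3) = 1/√17 = 0.242536
z-limits: -0.388423 ± 2.326·0.242536 = -0.388423 ± 0.564139 = [-0.952562, 0.175716]
ρ-limits: (tanh -0.952562, tanh 0.175716) = (-0.741, 0.174)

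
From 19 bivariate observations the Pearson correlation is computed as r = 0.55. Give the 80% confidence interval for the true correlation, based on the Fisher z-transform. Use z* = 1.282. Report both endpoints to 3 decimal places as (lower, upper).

Fisher z: z_r = atanh(r) = ½·ln((1+0.55)/(1−0.55)) = 0.618381
SE(z) = 1/√(n−3) = 1/√16 = 0.250000
80% ⇒ z* = 1.282; margin = 1.282·0.250000 = 0.320500
CI on z-scale: (0.297881, 0.938881)
Back-transform: tanh(0.297881) = 0.289372, tanh(0.938881) = 0.734708

(0.289, 0.735)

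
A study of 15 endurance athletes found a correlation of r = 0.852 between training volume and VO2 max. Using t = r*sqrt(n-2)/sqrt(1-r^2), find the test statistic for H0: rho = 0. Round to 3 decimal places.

5.868

t = r·√(n−2) / √(1−r²) with r = 0.852, n = 15
  = 0.852·√13 / √(1 − 0.725904)
  = 0.852·3.605551 / 0.523542
  = 3.071929 / 0.523542 = 5.868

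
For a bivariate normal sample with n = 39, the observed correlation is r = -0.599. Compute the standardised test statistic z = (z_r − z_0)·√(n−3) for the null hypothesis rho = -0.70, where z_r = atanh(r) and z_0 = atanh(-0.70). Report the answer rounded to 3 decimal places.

1.054

Fisher z: atanh(-0.599) = -0.691586, atanh(-0.70) = -0.867301
z = (z_r − z_0)·√(n−3) = (-0.691586 − (-0.867301))·√36 = 0.175715 · 6.000000 = 1.054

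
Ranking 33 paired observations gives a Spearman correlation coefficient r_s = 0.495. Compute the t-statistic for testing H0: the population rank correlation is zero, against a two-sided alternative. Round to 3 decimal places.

1 − r_s² = 1 − 0.245025 = 0.754975;  √(1−r_s²) = 0.868893
√(n−2) = √31 = 5.567764
t = r_s·√(n−2)/√(1−r_s²) = 0.495 · 5.567764 / 0.868893 = 3.172

3.172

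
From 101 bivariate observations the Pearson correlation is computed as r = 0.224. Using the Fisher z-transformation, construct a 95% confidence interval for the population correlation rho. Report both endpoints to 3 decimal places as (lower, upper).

z_r = atanh(0.224) = 0.227863;  SE = 1/√(n−3) = 1/√98 = 0.101015
z-limits: 0.227863 ± 1.960·0.101015 = 0.227863 ± 0.197989 = [0.029874, 0.425852]
ρ-limits: (tanh 0.029874, tanh 0.425852) = (0.030, 0.402)

(0.030, 0.402)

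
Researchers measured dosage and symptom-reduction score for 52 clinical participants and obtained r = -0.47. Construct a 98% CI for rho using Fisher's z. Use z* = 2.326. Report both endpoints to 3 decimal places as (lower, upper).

(-0.687, -0.176)

z_r = atanh(-0.47) = -0.510070;  SE = 1/√(n−3) = 1/√49 = 0.142857
z-limits: -0.510070 ± 2.326·0.142857 = -0.510070 ± 0.332285 = [-0.842355, -0.177785]
ρ-limits: (tanh -0.842355, tanh -0.177785) = (-0.687, -0.176)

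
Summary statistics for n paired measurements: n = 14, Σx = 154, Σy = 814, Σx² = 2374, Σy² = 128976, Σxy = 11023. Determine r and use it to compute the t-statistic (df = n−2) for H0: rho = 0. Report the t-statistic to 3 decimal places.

Numerator: nΣxy − (Σx)(Σy) = 14·11023 − (154)(814) = 28966
Denominator: √[(nΣx²−(Σx)²)(nΣy²−(Σy)²)]
  nΣx²−(Σx)² = 14·2374 − 23716 = 9520;  nΣy²−(Σy)² = 14·128976 − 662596 = 1143068
  √(9520·1143068) = √10882007360 = 104316.8604
r = 28966 / 104316.8604 = 0.2777
t = r·√(n−2)/√(1−r²) = 0.2777·√12 / √(1−0.077117) = 0.961981 / 0.960668 = 1.001

1.001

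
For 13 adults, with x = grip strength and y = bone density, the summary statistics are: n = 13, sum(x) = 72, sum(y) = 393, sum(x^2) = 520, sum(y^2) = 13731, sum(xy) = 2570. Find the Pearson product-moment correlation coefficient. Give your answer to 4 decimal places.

S_xy = nΣxy − ΣxΣy = 13·2570 − 72·393 = 33410 − 28296 = 5114
S_xx = nΣx² − (Σx)² = 13·520 − 72² = 6760 − 5184 = 1576
S_yy = nΣy² − (Σy)² = 13·13731 − 393² = 178503 − 154449 = 24054
r = S_xy / √(S_xx·S_yy) = 5114 / √(1576·24054) = 5114 / √37909104 = 5114 / 6157.0369 = 0.8306

0.8306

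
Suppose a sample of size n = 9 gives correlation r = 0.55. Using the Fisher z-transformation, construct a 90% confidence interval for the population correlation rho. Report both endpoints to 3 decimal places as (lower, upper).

Fisher z: z_r = atanh(r) = ½·ln((1+0.55)/(1−0.55)) = 0.618381
SE(z) = 1/√(n−3) = 1/√6 = 0.408248
90% ⇒ z* = 1.645; margin = 1.645·0.408248 = 0.671568
CI on z-scale: (-0.053187, 1.289949)
Back-transform: tanh(-0.053187) = -0.053137, tanh(1.289949) = 0.859113

(-0.053, 0.859)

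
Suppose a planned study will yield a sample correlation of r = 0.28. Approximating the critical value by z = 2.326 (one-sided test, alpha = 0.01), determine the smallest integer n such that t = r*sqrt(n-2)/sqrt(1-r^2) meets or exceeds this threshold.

66

Need r·√(n−2)/√(1−r²) ≥ 2.326
√(n−2) ≥ 2.326·√(1−0.0784) / 0.28 = 2.326·0.960000 / 0.28 = 7.9749
n−2 ≥ 63.5990  ⇒  n ≥ 65.5990
Smallest integer n = 66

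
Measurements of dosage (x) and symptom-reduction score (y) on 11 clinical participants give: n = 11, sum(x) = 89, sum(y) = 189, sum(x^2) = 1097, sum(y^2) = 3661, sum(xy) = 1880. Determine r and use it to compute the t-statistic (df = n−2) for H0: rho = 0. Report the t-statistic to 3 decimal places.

5.809

S_xy = nΣxy − ΣxΣy = 11·1880 − 89·189 = 20680 − 16821 = 3859
S_xx = nΣx² − (Σx)² = 11·1097 − 89² = 12067 − 7921 = 4146
S_yy = nΣy² − (Σy)² = 11·3661 − 189² = 40271 − 35721 = 4550
r = S_xy / √(S_xx·S_yy) = 3859 / √(4146·4550) = 3859 / √18864300 = 3859 / 4343.3052 = 0.8885
t = r·√(n−2)/√(1−r²) = 0.8885·√9 / √(1−0.789432) = 2.665500 / 0.458877 = 5.809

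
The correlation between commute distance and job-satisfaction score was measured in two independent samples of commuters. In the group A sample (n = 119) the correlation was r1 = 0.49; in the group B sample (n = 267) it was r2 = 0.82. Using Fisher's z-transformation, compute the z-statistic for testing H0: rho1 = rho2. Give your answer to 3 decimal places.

Fisher z-transforms: z1 = atanh(0.49) = 0.536060, z2 = atanh(0.82) = 1.156817; difference d = -0.620757
Var(d) = 1/116 + 1/264 = 0.0086207 + 0.0037879 = 0.0124086
z = d/√Var(d) = -0.620757 / √0.0124086 = -0.620757 / 0.111394 = -5.573

-5.573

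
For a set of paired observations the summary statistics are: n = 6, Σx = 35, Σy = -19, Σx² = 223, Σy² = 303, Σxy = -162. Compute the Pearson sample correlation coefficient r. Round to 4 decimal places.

-0.7566

S_xy = nΣxy − ΣxΣy = 6·(-162) − 35·(-19) = -972 − (-665) = -307
S_xx = nΣx² − (Σx)² = 6·223 − 35² = 1338 − 1225 = 113
S_yy = nΣy² − (Σy)² = 6·303 − (-19)² = 1818 − 361 = 1457
r = S_xy / √(S_xx·S_yy) = -307 / √(113·1457) = -307 / √164641 = -307 / 405.7598 = -0.7566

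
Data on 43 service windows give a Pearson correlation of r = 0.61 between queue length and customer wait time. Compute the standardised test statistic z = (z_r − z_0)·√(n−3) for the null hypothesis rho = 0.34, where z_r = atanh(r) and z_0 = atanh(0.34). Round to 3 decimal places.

z_r = atanh(0.61) = 0.708921,  z_0 = atanh(0.34) = 0.354093
SE = 1/√(n−3) = 1/√40 = 0.158114
z = (z_r − z_0)/SE = (0.708921 − 0.354093) / 0.158114 = 0.354828 / 0.158114 = 2.244

2.244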